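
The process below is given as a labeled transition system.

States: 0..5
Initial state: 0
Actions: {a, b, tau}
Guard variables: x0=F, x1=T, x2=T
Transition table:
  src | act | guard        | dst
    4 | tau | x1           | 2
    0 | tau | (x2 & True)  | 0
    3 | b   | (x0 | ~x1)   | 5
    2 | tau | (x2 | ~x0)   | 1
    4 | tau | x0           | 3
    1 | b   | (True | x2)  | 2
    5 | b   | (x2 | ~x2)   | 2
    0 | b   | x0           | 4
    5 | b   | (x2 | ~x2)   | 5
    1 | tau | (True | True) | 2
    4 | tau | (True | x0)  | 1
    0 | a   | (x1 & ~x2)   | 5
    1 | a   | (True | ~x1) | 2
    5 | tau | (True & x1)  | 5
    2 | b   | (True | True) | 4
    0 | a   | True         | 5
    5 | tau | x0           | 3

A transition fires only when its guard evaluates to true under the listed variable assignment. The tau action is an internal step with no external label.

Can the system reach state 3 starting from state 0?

Answer: UNREACHABLE

Working:
Guard filter leaves 12 enabled edge(s).
L0 = {0}
L1 = {5}  now seen {0,5}
L2 = {2}  now seen {0,2,5}
L3 = {1,4}  now seen {0,1,2,4,5}
Reach set: {0,1,2,4,5}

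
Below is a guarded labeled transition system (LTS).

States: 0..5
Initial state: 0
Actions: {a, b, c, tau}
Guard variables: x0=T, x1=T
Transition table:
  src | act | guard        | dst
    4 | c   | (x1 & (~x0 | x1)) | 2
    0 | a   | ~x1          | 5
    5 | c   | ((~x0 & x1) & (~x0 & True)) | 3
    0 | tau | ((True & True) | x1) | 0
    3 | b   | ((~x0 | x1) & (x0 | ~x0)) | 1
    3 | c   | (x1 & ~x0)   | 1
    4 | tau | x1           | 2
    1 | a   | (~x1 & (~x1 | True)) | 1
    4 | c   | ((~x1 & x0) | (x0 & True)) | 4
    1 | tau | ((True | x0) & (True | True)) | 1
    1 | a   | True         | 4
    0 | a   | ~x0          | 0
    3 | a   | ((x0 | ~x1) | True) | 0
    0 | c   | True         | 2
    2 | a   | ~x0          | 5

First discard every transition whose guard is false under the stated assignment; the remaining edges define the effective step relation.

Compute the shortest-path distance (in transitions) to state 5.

Answer: UNREACHABLE

Working:
Layered search for 5:
  L0 = {0}
  L1 = {2}
5 never appears.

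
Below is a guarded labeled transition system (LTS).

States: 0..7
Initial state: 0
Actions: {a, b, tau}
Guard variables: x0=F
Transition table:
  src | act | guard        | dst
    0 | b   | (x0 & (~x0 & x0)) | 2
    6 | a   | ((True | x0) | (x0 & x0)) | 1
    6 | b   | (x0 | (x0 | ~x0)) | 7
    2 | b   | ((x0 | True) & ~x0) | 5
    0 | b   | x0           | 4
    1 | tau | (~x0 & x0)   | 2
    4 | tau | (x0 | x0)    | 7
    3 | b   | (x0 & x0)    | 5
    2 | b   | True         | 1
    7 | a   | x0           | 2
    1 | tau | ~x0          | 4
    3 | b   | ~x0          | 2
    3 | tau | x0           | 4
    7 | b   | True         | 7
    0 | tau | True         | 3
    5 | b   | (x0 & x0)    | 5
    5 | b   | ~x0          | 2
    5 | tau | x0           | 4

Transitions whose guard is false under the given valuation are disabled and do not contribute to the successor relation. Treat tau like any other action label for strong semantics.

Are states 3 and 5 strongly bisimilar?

Bisimulation quotient by refinement:
  π0 = {{0,1,2,3,4,5,6,7}}
  π1 = {{0,1},{2,3,5,7},{4},{6}}
  π2 = {{0},{1},{2},{3,5,7},{4},{6}}
  π3 = {{0},{1},{2},{3,5},{4},{6},{7}}
stable after 4 split(s): 7 block(s)
[3]={3,5}  [5]={3,5}

Answer: BISIMILAR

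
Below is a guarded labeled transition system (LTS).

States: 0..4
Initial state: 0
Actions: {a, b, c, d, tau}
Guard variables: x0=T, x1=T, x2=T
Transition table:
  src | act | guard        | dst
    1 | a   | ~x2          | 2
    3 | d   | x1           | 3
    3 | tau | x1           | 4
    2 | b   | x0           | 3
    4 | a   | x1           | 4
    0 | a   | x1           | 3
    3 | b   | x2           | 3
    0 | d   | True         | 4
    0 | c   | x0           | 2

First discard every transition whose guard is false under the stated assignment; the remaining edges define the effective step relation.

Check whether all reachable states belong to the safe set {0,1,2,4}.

Safe = {0,1,2,4}
Reach set: {0,2,3,4}
  0: safe
  2: safe
  3: VIOLATES
  4: safe
reach 3 via a — violates

Answer: INVARIANT VIOLATED at state 3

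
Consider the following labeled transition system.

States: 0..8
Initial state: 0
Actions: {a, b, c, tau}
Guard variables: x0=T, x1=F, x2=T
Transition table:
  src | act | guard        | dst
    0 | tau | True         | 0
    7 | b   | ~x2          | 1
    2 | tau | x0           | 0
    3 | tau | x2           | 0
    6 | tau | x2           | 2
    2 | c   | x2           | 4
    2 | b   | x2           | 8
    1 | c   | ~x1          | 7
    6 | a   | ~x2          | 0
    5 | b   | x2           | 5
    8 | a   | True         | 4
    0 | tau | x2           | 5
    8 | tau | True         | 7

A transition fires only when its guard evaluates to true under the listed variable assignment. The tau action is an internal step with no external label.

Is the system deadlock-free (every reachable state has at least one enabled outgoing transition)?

R = {0,5}
  0: tau→0  tau→5  [2 out]
  5: b→5  [1 out]

Answer: DEADLOCK-FREE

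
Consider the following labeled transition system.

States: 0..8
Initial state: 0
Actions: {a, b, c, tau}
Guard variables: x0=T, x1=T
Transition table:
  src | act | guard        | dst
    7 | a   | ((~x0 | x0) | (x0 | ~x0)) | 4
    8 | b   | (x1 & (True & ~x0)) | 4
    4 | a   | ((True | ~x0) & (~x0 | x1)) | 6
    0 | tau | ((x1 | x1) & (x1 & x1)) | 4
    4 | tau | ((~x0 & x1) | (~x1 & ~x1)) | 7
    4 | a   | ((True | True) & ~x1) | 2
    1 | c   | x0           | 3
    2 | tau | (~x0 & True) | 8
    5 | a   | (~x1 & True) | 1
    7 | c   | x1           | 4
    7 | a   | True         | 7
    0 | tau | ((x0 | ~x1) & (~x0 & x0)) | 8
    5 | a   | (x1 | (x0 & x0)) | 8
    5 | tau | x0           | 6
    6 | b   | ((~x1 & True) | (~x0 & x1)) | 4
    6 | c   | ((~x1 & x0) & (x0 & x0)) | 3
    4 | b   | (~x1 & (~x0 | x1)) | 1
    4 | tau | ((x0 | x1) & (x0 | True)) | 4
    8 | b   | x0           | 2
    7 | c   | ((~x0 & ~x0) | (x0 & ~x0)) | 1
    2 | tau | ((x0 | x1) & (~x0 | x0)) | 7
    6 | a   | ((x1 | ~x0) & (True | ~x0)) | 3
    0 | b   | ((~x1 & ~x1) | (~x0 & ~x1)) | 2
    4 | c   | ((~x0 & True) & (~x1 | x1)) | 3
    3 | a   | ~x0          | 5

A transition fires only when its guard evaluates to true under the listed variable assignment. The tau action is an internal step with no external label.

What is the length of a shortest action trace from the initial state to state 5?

Answer: UNREACHABLE

Analysis:
Breadth-first toward 5:
  depth 0: {0}
  depth 1: {4}
  depth 2: {6}
  depth 3: {3}
5 never appears.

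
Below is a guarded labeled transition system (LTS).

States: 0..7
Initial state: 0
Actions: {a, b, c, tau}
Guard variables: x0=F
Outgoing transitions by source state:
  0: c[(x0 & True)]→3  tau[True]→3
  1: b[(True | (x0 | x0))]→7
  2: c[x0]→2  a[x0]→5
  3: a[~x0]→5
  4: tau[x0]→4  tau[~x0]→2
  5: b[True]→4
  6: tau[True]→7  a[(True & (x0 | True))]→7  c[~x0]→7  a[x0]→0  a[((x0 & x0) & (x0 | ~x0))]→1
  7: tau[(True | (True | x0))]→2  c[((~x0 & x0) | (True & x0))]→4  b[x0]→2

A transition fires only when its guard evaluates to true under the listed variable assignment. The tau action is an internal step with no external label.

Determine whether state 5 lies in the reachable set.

Answer: REACHABLE

Working:
After dropping false guards: 9 live edges.
L0 = {0}
L1 = {3}  total {0,3}
L2 = {5}  total {0,3,5}
L3 = {4}  total {0,3,4,5}
L4 = {2}  total {0,2,3,4,5}
R = {0,2,3,4,5}
Path to 5: tau·a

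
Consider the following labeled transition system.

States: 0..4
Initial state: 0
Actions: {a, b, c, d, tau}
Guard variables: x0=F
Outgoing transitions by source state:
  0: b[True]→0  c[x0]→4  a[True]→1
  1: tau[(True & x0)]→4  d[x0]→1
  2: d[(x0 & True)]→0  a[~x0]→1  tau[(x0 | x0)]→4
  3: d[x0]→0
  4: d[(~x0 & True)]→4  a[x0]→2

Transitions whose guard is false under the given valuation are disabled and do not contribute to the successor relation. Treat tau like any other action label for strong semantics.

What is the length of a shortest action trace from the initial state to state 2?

Answer: UNREACHABLE

Trace:
Layered search for 2:
  Layer 0: {0}
  Layer 1: {1}
2 never appears.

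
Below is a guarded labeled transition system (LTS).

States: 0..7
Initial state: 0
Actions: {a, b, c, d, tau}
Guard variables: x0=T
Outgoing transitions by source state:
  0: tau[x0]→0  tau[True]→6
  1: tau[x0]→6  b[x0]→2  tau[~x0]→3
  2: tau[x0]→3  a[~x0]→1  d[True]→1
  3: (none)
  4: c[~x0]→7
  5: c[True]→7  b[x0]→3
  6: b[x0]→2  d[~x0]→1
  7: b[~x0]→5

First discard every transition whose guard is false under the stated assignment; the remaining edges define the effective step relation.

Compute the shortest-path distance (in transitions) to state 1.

BFS to 1:
  depth 0: {0}
  depth 1: {6}
  depth 2: {2}
  depth 3: {1,3}
depth(1)=3, e.g. tau·b·d

Answer: 3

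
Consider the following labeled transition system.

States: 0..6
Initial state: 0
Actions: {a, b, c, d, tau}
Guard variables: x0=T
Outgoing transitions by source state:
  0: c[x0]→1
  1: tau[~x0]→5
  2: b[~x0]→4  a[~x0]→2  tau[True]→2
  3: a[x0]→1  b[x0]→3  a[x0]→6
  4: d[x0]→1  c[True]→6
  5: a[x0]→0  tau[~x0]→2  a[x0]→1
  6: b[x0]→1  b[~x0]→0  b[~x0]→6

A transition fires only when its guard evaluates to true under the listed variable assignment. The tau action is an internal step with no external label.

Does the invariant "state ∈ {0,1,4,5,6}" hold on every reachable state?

Answer: INVARIANT HOLDS

Analysis:
Inv-set: {0,1,4,5,6}
R = {0,1}
  0: ok
  1: ok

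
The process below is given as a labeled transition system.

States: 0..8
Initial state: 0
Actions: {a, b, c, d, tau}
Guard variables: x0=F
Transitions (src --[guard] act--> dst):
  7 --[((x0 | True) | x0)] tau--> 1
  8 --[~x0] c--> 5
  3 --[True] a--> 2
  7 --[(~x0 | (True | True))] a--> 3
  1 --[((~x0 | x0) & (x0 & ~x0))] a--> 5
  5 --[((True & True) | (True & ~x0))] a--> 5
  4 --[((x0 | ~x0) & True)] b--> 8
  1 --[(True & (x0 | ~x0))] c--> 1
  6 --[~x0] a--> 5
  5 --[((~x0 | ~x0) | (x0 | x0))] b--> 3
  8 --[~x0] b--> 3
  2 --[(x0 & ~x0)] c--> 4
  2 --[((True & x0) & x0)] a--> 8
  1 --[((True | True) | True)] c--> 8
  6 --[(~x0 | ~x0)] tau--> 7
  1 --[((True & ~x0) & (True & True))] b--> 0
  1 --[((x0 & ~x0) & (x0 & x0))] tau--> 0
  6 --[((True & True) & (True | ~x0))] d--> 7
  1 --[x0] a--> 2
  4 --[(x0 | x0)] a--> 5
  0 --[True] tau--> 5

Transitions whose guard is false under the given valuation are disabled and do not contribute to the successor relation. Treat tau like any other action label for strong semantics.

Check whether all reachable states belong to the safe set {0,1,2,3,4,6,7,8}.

Inv-set: {0,1,2,3,4,6,7,8}
Reachable = {0,2,3,5}
  0: ok
  2: ok
  3: ok
  5: VIOLATES
counterexample path to 5: tau

Answer: INVARIANT VIOLATED at state 5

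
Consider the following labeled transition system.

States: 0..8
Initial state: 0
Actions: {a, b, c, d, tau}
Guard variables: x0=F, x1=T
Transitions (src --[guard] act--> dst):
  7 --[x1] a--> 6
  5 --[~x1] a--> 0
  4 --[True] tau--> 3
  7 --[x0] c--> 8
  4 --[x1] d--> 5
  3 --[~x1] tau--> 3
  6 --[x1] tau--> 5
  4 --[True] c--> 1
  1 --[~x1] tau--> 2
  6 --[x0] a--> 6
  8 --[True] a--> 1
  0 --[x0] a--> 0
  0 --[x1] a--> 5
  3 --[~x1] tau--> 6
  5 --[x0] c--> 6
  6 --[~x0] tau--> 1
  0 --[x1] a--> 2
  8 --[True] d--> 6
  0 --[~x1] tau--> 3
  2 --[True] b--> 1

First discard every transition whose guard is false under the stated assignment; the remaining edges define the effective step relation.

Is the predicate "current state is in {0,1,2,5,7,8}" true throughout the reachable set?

Inv-set: {0,1,2,5,7,8}
Reach set: {0,1,2,5}
  0: ✓
  1: ✓
  2: ✓
  5: ✓

Answer: INVARIANT HOLDS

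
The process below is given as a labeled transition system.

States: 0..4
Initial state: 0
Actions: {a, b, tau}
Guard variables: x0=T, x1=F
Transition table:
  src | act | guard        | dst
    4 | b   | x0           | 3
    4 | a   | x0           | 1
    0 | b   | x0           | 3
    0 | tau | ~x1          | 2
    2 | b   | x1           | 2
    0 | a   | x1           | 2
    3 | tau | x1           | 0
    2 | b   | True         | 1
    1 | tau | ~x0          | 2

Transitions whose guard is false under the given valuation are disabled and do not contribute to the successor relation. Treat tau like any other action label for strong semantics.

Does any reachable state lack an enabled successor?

Answer: DEADLOCK at state 1

Analysis:
R = {0,1,2,3}
  0: b→3  tau→2  [2 out]
  1: ∅  [no exit]
  2: b→1  [1 out]
  3: ∅  [no exit]
trace reaching 1: tau·b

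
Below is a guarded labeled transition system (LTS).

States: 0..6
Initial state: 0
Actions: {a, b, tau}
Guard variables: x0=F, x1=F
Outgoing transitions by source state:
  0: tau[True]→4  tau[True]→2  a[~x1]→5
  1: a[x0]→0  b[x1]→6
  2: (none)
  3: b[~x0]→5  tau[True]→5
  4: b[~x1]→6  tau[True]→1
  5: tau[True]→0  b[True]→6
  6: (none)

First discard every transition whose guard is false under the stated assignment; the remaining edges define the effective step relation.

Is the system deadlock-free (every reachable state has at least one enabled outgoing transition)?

Reach set: {0,1,2,4,5,6}
  0: a→5  tau→2  tau→4  [3 exit(s)]
  1: ∅  [deadlock]
  2: ∅  [deadlock]
  4: b→6  tau→1  [2 exit(s)]
  5: b→6  tau→0  [2 exit(s)]
  6: ∅  [deadlock]
witness 1: tau·tau

Answer: DEADLOCK at state 1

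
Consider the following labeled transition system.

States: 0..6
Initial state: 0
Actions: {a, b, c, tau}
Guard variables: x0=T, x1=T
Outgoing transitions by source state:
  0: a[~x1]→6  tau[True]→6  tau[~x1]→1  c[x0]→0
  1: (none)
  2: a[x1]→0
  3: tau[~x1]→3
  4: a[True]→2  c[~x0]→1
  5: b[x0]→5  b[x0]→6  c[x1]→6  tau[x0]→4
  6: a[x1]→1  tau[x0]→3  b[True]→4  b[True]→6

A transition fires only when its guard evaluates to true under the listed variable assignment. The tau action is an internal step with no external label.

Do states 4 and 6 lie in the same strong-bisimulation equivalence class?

Compute ~ classes (split until stable):
  π0 = {{0,1,2,3,4,5,6}}
  π1 = {{0},{1,3},{2,4},{5},{6}}
  π2 = {{0},{1,3},{2},{4},{5},{6}}
6 equivalence class(es) (converged in 3)
[4]={4}  [6]={6}

Answer: NOT BISIMILAR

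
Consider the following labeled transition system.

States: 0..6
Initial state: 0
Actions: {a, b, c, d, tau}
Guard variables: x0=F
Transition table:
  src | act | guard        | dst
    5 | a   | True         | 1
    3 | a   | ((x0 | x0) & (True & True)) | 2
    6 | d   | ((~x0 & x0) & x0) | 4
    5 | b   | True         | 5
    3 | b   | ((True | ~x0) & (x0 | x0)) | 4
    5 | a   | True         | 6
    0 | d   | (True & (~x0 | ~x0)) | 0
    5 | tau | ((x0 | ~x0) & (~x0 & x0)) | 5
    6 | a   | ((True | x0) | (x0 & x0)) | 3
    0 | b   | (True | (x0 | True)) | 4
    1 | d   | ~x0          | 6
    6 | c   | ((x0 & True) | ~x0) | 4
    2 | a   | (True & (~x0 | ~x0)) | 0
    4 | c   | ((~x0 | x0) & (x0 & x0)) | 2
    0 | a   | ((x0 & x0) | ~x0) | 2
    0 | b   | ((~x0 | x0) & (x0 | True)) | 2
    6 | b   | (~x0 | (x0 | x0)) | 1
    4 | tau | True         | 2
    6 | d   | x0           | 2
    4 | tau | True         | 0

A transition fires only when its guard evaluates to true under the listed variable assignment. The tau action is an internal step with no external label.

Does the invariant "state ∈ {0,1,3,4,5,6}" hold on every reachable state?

Allowed set {0,1,3,4,5,6}
Reachable = {0,2,4}
  0: ✓
  2: VIOLATES
  4: ✓
reach 2 via b — violates

Answer: INVARIANT VIOLATED at state 2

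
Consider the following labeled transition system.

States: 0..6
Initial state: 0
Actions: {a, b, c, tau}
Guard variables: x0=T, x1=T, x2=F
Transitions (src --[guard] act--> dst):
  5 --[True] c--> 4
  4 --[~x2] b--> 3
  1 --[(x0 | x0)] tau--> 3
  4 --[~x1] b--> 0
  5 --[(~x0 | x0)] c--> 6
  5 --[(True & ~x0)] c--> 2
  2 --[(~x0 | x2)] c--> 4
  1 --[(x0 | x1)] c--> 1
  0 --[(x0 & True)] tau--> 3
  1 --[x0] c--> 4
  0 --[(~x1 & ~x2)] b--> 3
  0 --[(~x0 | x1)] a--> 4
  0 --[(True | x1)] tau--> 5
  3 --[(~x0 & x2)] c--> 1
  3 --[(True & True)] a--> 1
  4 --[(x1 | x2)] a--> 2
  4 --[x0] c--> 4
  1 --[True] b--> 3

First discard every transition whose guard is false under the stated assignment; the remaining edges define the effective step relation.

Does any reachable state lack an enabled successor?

R = {0,1,2,3,4,5,6}
  0: a→4  tau→3  tau→5  [3 out]
  1: b→3  c→1  c→4  tau→3  [4 out]
  2: ∅  [deadlock]
  3: a→1  [1 out]
  4: a→2  b→3  c→4  [3 out]
  5: c→4  c→6  [2 out]
  6: ∅  [deadlock]
witness 2: a·a

Answer: DEADLOCK at state 2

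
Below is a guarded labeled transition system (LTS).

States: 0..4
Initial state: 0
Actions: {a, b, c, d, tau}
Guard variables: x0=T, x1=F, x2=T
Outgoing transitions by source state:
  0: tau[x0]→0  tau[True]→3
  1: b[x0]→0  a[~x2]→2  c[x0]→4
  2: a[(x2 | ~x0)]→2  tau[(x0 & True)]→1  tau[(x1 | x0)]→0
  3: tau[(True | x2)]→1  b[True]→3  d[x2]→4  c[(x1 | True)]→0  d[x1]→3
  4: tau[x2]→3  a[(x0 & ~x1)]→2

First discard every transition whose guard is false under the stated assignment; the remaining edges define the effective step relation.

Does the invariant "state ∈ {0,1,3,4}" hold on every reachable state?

Safe = {0,1,3,4}
Reachable = {0,1,2,3,4}
  0: safe
  1: safe
  2: VIOLATES
  3: safe
  4: safe
counterexample path to 2: tau·d·a

Answer: INVARIANT VIOLATED at state 2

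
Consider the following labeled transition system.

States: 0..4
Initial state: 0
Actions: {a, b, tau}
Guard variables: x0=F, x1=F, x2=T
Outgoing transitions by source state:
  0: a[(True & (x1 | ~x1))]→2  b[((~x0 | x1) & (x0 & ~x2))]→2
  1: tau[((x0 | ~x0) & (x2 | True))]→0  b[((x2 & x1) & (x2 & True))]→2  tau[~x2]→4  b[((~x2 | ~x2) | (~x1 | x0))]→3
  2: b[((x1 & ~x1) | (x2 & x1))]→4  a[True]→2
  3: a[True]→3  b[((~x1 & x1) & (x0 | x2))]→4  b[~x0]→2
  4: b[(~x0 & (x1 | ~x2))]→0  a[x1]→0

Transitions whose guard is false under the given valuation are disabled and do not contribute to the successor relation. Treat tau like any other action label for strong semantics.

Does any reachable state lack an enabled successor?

R = {0,2}
  0: a→2  [deg 1]
  2: a→2  [deg 1]

Answer: DEADLOCK-FREE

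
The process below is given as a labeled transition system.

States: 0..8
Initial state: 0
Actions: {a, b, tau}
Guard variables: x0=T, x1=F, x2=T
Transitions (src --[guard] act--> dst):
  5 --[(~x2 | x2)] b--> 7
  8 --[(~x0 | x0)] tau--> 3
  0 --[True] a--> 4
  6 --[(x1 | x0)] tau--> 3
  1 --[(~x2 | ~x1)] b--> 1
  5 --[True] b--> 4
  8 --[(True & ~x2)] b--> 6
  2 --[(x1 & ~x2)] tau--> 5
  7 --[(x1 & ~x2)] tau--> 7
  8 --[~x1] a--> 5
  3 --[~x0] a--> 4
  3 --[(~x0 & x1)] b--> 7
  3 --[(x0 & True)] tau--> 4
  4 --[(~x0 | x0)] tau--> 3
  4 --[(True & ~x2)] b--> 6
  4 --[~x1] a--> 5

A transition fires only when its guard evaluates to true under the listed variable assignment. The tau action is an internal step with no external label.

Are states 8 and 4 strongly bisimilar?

Answer: BISIMILAR

Trace:
Compute ~ classes (split until stable):
  π0 = {{0,1,2,3,4,5,6,7,8}}
  π1 = {{0},{1,5},{2,7},{3,6},{4,8}}
  π2 = {{0},{1},{2,7},{3},{4,8},{5},{6}}
Fixed point at round 3; 7 class(es).
8∈{4,8}, 4∈{4,8}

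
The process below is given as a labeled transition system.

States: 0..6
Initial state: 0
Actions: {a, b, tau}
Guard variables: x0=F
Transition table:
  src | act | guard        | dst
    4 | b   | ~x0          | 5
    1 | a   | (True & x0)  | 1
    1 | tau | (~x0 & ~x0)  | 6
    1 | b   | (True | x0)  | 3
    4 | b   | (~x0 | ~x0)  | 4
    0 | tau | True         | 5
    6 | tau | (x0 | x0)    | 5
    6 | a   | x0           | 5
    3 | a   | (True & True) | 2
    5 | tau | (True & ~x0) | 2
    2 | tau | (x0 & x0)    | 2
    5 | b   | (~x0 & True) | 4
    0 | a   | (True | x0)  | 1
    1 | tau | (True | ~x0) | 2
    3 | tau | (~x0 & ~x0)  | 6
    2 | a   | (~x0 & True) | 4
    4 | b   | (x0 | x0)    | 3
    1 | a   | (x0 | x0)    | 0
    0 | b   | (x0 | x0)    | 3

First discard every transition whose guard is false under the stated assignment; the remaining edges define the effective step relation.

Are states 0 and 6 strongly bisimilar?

Bisimulation quotient by refinement:
  round 0: {{0,1,2,3,4,5,6}}
  round 1: {{0,3},{1,5},{2},{4},{6}}
  round 2: {{0},{1},{2},{3},{4},{5},{6}}
stable after 3 split(s): 7 block(s)
0∈{0}, 6∈{6}

Answer: NOT BISIMILAR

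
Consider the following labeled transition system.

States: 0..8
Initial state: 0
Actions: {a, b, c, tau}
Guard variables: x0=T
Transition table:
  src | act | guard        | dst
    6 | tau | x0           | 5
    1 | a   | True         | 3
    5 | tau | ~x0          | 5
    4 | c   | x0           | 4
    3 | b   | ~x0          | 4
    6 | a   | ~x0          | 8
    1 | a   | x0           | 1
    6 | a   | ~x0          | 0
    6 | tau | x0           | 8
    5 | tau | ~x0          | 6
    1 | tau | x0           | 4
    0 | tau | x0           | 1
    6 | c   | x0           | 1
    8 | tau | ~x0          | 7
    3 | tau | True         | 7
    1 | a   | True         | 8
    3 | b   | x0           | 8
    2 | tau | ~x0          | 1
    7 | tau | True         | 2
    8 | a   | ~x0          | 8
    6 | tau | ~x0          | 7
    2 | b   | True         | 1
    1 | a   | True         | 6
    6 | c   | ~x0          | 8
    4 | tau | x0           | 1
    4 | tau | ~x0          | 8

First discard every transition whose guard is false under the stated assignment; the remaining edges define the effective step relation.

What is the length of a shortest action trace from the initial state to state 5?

BFS to 5:
  L0 = {0}
  L1 = {1}
  L2 = {3,4,6,8}
  L3 = {5,7}
depth(5)=3, e.g. tau·a·tau

Answer: 3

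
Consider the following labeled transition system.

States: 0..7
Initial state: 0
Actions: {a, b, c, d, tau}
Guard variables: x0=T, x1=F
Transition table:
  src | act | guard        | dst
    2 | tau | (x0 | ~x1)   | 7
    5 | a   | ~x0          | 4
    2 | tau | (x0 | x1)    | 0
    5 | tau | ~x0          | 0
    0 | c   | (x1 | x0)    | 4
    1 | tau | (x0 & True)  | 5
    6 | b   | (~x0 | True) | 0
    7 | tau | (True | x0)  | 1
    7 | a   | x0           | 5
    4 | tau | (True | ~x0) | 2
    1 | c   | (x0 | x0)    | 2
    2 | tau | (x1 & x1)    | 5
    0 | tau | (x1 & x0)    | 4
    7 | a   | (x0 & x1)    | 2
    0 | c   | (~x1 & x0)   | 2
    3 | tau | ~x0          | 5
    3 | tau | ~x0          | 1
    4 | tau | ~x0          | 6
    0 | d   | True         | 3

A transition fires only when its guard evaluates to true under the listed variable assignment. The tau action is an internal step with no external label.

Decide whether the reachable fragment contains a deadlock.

Reachable = {0,1,2,3,4,5,7}
  0: c→2  c→4  d→3  [3 out]
  1: c→2  tau→5  [2 out]
  2: tau→0  tau→7  [2 out]
  3: ∅  [no exit]
  4: tau→2  [1 out]
  5: ∅  [no exit]
  7: a→5  tau→1  [2 out]
witness 3: d

Answer: DEADLOCK at state 3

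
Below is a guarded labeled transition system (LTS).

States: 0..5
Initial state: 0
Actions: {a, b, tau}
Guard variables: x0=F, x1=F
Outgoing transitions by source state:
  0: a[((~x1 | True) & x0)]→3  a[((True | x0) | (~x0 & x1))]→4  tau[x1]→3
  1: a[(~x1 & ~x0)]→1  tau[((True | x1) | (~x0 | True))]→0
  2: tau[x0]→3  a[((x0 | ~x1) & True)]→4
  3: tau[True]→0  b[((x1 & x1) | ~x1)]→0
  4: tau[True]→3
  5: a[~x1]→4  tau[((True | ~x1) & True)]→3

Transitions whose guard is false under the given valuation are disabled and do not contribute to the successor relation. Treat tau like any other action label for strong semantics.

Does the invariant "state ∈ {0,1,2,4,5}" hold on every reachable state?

Answer: INVARIANT VIOLATED at state 3

Trace:
Safe = {0,1,2,4,5}
R = {0,3,4}
  0: ✓
  3: outside
  4: ✓
counterexample path to 3: a·tau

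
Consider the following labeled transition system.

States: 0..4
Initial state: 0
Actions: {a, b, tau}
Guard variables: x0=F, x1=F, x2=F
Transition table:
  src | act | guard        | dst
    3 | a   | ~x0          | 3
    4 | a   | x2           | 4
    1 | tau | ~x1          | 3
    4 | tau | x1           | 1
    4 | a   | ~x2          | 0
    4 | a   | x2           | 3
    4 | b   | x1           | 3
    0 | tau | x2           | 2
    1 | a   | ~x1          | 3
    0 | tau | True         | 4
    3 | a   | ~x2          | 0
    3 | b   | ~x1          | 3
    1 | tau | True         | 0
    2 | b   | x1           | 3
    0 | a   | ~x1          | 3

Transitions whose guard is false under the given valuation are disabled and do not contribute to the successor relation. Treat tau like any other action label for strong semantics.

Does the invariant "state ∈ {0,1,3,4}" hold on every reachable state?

Answer: INVARIANT HOLDS

Working:
Safe = {0,1,3,4}
R = {0,3,4}
  0: safe
  3: safe
  4: safe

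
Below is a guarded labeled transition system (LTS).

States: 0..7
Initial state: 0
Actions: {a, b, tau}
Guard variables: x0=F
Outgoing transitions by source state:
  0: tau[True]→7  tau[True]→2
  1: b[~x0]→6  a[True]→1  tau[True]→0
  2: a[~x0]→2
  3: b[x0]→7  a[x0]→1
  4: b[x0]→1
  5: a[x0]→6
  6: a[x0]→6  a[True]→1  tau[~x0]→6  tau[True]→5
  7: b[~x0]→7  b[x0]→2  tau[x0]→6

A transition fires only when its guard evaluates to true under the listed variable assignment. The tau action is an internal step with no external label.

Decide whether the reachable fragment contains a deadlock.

Answer: DEADLOCK-FREE

Working:
Reach set: {0,2,7}
  0: tau→2  tau→7  [deg 2]
  2: a→2  [deg 1]
  7: b→7  [deg 1]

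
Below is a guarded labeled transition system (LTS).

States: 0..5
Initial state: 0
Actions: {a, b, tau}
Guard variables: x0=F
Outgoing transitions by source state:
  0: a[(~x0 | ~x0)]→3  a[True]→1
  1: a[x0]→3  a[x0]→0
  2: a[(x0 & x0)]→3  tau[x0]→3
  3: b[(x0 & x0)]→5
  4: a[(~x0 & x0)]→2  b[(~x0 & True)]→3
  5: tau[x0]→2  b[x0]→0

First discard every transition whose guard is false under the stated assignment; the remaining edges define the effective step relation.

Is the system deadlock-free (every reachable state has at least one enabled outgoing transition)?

Answer: DEADLOCK at state 1

Working:
Reach set: {0,1,3}
  0: a→1  a→3  [2 out]
  1: ∅  [STUCK]
  3: ∅  [STUCK]
witness 1: a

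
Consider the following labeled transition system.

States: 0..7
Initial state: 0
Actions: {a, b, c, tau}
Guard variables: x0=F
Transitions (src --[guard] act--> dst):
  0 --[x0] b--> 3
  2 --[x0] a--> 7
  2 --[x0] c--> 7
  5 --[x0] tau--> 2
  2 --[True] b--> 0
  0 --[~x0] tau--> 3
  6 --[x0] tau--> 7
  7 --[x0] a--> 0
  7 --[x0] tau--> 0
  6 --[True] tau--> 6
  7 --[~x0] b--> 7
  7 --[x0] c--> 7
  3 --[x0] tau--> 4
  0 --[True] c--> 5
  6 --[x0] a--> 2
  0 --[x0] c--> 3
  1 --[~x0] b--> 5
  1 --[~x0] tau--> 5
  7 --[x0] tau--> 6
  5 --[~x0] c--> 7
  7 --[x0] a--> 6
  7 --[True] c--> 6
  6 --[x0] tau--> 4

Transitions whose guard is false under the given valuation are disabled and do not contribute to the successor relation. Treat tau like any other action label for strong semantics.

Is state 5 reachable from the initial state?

Answer: REACHABLE

Analysis:
9 transition(s) survive guard evaluation.
Layer 0: {0}
Layer 1: {3,5}  cumulative {0,3,5}
Layer 2: {7}  cumulative {0,3,5,7}
Layer 3: {6}  cumulative {0,3,5,6,7}
Reach set: {0,3,5,6,7}
witness 5: c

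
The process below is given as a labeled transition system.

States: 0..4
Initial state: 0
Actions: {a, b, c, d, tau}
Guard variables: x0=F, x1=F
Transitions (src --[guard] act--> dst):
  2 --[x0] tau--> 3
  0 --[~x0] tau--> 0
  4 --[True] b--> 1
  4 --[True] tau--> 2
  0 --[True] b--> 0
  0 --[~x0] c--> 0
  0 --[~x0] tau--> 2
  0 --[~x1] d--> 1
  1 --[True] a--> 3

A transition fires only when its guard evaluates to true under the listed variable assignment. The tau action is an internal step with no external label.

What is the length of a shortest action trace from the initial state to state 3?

Answer: 2

Working:
Breadth-first toward 3:
  L0 = {0}
  L1 = {1,2}
  L2 = {3}
depth(3)=2, e.g. d·a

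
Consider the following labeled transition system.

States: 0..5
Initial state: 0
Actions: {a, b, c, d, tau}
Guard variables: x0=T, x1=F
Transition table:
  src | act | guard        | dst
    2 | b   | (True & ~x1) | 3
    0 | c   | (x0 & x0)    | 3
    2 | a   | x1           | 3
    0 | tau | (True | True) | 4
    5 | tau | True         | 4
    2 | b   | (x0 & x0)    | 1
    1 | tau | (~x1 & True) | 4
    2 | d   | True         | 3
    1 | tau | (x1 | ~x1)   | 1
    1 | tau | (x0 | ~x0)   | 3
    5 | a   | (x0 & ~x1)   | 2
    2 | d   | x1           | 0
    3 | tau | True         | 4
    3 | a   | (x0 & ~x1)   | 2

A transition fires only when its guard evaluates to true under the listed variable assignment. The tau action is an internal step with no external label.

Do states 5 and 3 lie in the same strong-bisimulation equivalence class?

Answer: BISIMILAR

Working:
Bisimulation quotient by refinement:
  round 0: {{0,1,2,3,4,5}}
  round 1: {{0},{1},{2},{3,5},{4}}
stable after 2 split(s): 5 block(s)
[5]={3,5}  [3]={3,5}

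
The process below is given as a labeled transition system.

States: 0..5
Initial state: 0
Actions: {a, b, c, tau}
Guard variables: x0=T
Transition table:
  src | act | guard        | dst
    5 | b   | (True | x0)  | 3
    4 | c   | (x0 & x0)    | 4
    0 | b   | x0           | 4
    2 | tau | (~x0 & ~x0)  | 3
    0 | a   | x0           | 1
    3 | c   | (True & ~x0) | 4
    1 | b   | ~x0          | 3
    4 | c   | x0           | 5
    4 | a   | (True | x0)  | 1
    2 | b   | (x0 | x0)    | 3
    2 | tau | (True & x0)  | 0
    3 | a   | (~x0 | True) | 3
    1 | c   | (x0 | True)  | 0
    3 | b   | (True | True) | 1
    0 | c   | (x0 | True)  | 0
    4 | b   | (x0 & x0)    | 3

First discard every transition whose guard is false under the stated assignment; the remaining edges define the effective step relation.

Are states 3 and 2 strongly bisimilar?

Bisimulation quotient by refinement:
  P[0] = {{0,1,2,3,4,5}}
  P[1] = {{0,4},{1},{2},{3},{5}}
  P[2] = {{0},{1},{2},{3},{4},{5}}
Fixed point at round 3; 6 class(es).
3∈{3}, 2∈{2}

Answer: NOT BISIMILAR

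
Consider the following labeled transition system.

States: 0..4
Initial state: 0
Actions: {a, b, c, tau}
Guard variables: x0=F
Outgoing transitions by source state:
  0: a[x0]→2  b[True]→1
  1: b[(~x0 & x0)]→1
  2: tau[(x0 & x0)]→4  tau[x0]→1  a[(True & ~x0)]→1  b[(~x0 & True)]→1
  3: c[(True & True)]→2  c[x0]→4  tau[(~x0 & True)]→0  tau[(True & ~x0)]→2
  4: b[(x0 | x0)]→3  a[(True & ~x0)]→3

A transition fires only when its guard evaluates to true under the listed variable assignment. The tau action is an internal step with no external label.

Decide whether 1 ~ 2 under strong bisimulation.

Bisimulation quotient by refinement:
  π0 = {{0,1,2,3,4}}
  π1 = {{0},{1},{2},{3},{4}}
Fixed point at round 2; 5 class(es).
class of 1: {1}; class of 2: {2}

Answer: NOT BISIMILAR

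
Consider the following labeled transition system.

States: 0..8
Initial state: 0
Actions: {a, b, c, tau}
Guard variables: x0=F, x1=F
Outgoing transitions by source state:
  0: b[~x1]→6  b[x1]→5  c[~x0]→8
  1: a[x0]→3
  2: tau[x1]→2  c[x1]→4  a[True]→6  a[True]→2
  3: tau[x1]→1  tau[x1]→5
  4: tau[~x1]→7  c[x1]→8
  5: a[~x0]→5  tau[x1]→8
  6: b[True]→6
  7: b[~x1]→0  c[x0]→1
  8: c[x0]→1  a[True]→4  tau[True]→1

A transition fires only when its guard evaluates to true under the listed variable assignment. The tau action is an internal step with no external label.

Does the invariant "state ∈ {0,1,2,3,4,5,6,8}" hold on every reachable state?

Allowed set {0,1,2,3,4,5,6,8}
Reach set: {0,1,4,6,7,8}
  0: ok
  1: ok
  4: ok
  6: ok
  7: outside
  8: ok
witness against invariant: c·a·tau → 7

Answer: INVARIANT VIOLATED at state 7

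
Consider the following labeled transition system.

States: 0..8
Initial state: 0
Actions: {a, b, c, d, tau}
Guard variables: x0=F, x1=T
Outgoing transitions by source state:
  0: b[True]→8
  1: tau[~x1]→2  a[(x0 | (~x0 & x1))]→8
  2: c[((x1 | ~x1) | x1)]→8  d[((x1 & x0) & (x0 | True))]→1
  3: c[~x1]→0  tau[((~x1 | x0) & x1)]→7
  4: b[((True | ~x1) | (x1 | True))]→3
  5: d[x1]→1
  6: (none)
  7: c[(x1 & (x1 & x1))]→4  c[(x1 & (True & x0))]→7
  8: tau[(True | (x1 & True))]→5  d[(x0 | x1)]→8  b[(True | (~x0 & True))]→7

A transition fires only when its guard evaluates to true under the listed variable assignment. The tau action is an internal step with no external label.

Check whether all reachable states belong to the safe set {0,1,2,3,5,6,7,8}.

Allowed set {0,1,2,3,5,6,7,8}
R = {0,1,3,4,5,7,8}
  0: ok
  1: ok
  3: ok
  4: outside
  5: ok
  7: ok
  8: ok
reach 4 via b·b·c — violates

Answer: INVARIANT VIOLATED at state 4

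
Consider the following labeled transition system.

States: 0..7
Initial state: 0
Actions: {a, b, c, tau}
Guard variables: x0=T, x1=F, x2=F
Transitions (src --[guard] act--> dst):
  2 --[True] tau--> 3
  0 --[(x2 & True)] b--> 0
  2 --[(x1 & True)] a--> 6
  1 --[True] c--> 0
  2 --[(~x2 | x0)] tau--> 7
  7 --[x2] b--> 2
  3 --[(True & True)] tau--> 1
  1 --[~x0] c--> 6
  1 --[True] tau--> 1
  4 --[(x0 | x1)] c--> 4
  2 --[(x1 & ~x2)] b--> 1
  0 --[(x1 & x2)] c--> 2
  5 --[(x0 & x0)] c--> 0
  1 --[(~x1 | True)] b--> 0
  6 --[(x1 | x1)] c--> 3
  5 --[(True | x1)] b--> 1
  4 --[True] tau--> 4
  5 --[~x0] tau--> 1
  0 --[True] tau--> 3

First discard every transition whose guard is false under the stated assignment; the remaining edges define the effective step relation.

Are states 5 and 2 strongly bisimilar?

Compute ~ classes (split until stable):
  P[0] = {{0,1,2,3,4,5,6,7}}
  P[1] = {{0,2,3},{1},{4},{5},{6,7}}
  P[2] = {{0},{1},{2},{3},{4},{5},{6,7}}
stable after 3 split(s): 7 block(s)
class of 5: {5}; class of 2: {2}

Answer: NOT BISIMILAR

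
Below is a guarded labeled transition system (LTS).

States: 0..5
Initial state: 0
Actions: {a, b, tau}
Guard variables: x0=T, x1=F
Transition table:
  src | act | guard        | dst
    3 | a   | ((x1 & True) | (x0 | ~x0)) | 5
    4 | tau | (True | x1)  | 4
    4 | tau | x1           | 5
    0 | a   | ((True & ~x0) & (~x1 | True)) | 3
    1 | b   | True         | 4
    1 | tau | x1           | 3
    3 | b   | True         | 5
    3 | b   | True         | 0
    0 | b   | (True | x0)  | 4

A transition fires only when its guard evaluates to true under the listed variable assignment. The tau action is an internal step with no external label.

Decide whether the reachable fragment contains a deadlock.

Reach set: {0,4}
  0: b→4  [deg 1]
  4: tau→4  [deg 1]

Answer: DEADLOCK-FREE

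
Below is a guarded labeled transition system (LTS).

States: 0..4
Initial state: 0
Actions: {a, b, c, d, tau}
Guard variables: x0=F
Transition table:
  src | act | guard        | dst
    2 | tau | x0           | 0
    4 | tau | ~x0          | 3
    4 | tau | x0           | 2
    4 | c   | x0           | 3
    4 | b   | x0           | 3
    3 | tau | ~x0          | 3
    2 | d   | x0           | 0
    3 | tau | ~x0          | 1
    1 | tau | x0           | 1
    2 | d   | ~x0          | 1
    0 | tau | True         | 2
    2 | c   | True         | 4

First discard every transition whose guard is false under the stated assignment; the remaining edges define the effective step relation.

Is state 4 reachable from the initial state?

Guard filter leaves 6 enabled edge(s).
Layer 0: {0}
Layer 1: {2}  total {0,2}
Layer 2: {1,4}  total {0,1,2,4}
Layer 3: {3}  total {0,1,2,3,4}
Reachable = {0,1,2,3,4}
witness 4: tau·c

Answer: REACHABLE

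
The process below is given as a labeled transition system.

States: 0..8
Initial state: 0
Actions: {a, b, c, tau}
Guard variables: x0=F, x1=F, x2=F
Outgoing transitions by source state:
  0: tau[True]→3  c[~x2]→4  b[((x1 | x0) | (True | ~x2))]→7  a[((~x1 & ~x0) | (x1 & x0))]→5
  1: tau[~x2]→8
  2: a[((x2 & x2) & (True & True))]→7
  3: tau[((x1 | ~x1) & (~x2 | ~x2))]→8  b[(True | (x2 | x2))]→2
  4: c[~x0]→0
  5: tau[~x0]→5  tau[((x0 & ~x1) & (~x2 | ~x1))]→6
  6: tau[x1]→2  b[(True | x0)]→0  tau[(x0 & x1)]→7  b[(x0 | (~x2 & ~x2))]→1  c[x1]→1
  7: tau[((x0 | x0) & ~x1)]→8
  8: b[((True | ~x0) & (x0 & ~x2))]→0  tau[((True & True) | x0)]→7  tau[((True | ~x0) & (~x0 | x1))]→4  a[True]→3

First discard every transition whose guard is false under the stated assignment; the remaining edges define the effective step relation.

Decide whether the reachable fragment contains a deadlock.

Answer: DEADLOCK at state 2

Analysis:
Reachable = {0,2,3,4,5,7,8}
  0: a→5  b→7  c→4  tau→3  [deg 4]
  2: ∅  [no exit]
  3: b→2  tau→8  [deg 2]
  4: c→0  [deg 1]
  5: tau→5  [deg 1]
  7: ∅  [no exit]
  8: a→3  tau→4  tau→7  [deg 3]
Path to 2: tau·b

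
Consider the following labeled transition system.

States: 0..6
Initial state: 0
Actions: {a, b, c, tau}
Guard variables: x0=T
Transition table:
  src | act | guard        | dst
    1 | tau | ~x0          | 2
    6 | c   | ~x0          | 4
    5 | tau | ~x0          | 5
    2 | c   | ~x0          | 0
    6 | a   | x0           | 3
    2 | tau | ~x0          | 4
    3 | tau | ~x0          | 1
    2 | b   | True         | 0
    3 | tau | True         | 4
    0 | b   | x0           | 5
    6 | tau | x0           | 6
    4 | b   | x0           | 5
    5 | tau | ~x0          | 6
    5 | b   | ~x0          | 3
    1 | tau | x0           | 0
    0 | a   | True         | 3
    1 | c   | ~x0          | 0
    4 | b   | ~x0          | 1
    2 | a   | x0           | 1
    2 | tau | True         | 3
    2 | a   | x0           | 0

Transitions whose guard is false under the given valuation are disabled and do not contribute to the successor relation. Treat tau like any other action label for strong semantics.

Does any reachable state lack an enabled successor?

Answer: DEADLOCK at state 5

Analysis:
Reachable = {0,3,4,5}
  0: a→3  b→5  [2 out]
  3: tau→4  [1 out]
  4: b→5  [1 out]
  5: ∅  [deadlock]
trace reaching 5: b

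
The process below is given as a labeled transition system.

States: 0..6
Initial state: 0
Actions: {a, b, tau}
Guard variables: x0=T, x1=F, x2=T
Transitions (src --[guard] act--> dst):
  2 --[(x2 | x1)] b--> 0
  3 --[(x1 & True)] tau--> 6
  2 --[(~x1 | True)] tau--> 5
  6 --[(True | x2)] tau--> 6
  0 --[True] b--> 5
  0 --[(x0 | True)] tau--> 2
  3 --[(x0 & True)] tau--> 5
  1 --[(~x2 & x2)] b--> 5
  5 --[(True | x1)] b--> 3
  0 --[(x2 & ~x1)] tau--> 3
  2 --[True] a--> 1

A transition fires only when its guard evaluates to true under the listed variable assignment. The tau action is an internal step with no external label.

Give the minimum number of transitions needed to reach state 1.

Layered search for 1:
  L0 = {0}
  L1 = {2,3,5}
  L2 = {1}
1 enters at depth 2; path tau·a

Answer: 2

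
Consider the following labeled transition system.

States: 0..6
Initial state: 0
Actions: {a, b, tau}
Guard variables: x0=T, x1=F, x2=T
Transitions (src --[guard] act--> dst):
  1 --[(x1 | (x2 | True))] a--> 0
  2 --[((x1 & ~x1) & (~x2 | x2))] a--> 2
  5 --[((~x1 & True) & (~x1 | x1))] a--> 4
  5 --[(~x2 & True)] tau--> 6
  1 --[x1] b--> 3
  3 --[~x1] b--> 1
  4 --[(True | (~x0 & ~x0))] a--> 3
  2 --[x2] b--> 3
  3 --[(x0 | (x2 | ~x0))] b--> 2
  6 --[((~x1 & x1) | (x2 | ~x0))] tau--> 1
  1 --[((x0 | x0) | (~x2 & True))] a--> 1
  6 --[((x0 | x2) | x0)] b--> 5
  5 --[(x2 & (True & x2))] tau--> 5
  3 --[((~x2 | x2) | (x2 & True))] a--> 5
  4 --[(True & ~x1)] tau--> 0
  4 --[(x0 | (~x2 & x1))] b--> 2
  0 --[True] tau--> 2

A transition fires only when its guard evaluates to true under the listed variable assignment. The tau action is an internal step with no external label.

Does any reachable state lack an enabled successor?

R = {0,1,2,3,4,5}
  0: tau→2  [1 out]
  1: a→0  a→1  [2 out]
  2: b→3  [1 out]
  3: a→5  b→1  b→2  [3 out]
  4: a→3  b→2  tau→0  [3 out]
  5: a→4  tau→5  [2 out]

Answer: DEADLOCK-FREE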